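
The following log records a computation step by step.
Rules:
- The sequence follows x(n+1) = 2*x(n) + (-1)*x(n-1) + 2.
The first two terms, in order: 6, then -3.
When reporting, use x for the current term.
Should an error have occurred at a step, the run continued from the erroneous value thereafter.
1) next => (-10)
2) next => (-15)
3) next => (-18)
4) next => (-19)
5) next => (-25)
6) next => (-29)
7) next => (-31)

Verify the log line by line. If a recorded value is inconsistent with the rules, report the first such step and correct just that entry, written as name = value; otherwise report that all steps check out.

Recomputing the run from the initial state:
step 1: x = -10
step 2: x = -15
step 3: x = -18
step 4: x = -19
step 5: x = -18
step 6: x = -15
step 7: x = -10
The first disagreement with the log is at step 5, where the value should be x = -18.

step 5, x = -18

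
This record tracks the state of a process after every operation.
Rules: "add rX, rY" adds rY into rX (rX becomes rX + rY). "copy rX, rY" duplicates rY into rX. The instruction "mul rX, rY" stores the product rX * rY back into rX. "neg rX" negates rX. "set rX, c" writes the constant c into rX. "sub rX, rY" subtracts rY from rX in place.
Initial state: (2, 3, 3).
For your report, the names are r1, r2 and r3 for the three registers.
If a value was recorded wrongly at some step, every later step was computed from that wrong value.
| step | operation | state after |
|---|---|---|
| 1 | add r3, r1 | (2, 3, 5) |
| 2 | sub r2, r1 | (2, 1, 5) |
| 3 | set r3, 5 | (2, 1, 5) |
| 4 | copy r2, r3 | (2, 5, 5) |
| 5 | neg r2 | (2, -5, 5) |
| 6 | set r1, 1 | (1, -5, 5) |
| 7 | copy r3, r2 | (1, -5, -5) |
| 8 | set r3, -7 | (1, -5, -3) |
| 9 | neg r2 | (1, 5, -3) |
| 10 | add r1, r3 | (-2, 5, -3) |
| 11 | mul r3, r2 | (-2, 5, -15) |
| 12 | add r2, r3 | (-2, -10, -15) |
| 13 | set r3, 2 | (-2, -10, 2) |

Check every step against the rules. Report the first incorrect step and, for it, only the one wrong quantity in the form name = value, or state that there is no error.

step 8, r3 = -7

step 1: r3 = 3 + 2 = 5 -> agrees with the record
step 2: r2 = 3 - 2 = 1 -> confirmed correct
step 3: r3 = 5 -> matches
step 4: r2 = 5 -> confirmed correct
step 5: r2 = -(5) = -5 -> verified
step 6: r1 = 1 -> verified
step 7: r3 = -5 -> in agreement
step 8: r3 = -7 -> the recorded entry deviates here
The earliest wrong entry is at step 8: it should read r3 = -7.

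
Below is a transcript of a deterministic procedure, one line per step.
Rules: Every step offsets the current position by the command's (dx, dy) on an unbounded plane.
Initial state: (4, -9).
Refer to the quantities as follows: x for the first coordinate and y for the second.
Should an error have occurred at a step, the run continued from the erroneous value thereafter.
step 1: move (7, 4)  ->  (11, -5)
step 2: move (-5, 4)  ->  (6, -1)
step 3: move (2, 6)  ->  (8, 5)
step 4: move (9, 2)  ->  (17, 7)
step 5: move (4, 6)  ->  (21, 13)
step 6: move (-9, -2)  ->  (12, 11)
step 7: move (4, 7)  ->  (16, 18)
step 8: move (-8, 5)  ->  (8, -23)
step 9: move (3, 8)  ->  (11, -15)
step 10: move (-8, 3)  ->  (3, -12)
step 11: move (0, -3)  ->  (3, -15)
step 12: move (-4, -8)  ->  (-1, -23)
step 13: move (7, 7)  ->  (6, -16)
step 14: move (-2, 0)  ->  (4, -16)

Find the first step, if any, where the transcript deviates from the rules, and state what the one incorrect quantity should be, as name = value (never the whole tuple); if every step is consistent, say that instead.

1. x = 4 + (7) = 11, y = -9 + (4) = -5 (consistent with the transcript)
2. x = 11 + (-5) = 6, y = -5 + (4) = -1 (agrees with the transcript)
3. x = 6 + (2) = 8, y = -1 + (6) = 5 (in agreement)
4. x = 8 + (9) = 17, y = 5 + (2) = 7 (consistent with the transcript)
5. x = 17 + (4) = 21, y = 7 + (6) = 13 (in agreement)
6. x = 21 + (-9) = 12, y = 13 + (-2) = 11 (confirmed correct)
7. x = 12 + (4) = 16, y = 11 + (7) = 18 (verified)
8. x = 16 + (-8) = 8, y = 18 + (5) = 23 (this is not what the transcript shows)
Conclusion: step 8 carries the first error; the entry should be y = 23.

step 8, y = 23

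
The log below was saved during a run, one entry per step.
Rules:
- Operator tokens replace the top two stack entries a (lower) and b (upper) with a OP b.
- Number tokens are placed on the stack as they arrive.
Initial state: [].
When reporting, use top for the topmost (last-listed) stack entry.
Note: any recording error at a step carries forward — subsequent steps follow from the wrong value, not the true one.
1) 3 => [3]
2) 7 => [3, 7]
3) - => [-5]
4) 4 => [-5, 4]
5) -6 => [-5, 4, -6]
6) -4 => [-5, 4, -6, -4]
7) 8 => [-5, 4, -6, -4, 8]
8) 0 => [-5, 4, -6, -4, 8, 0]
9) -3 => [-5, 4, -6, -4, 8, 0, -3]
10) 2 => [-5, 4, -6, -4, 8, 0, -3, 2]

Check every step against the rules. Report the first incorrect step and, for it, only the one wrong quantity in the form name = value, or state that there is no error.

1. push 3: top = 3 (checks out)
2. push 7: top = 7 (confirmed correct)
3. 3 - 7 = -4 (first mismatch against the log)
Conclusion: step 3 carries the first error; the entry should be top = -4.

step 3, top = -4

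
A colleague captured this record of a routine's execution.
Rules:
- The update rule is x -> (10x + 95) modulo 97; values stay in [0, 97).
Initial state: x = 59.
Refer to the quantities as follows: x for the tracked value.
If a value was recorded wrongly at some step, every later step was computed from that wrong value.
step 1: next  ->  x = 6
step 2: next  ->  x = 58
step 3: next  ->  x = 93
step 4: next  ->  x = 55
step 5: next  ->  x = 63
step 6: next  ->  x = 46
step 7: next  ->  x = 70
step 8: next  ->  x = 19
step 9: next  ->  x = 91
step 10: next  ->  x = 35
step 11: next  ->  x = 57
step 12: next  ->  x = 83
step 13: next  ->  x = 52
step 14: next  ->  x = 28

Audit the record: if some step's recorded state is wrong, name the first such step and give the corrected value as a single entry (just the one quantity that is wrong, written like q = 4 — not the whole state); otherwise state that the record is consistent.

1. x = (10*59 + 95) mod 97 = 6 (verified)
2. x = (10*6 + 95) mod 97 = 58 (consistent with the record)
3. x = (10*58 + 95) mod 97 = 93 (consistent with the record)
4. x = (10*93 + 95) mod 97 = 55 (same as recorded)
5. x = (10*55 + 95) mod 97 = 63 (checks out)
6. x = (10*63 + 95) mod 97 = 46 (matches)
7. x = (10*46 + 95) mod 97 = 70 (verified)
8. x = (10*70 + 95) mod 97 = 19 (exactly as logged)
9. x = (10*19 + 95) mod 97 = 91 (same as recorded)
10. x = (10*91 + 95) mod 97 = 35 (verified)
11. x = (10*35 + 95) mod 97 = 57 (in agreement)
12. x = (10*57 + 95) mod 97 = 83 (agrees with the record)
13. x = (10*83 + 95) mod 97 = 52 (in agreement)
14. x = (10*52 + 95) mod 97 = 33 (the record disagrees here)
The earliest wrong entry is at step 14: it should read x = 33.

step 14, x = 33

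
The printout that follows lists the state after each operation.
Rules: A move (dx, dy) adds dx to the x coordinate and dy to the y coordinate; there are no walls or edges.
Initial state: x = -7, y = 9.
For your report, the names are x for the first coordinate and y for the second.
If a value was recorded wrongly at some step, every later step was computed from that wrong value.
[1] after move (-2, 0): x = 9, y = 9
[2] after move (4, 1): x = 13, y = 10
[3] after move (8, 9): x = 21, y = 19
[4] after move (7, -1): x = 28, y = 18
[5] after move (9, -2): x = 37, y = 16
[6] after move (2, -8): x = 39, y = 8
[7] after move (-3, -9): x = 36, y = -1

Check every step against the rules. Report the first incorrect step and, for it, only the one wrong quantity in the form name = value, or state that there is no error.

step 1, x = -9

Step 1: x = -7 + (-2) = -9, y = 9 + (0) = 9 — the printout has a different value.
The audit stops at step 1: the recorded entry is wrong and should be x = -9.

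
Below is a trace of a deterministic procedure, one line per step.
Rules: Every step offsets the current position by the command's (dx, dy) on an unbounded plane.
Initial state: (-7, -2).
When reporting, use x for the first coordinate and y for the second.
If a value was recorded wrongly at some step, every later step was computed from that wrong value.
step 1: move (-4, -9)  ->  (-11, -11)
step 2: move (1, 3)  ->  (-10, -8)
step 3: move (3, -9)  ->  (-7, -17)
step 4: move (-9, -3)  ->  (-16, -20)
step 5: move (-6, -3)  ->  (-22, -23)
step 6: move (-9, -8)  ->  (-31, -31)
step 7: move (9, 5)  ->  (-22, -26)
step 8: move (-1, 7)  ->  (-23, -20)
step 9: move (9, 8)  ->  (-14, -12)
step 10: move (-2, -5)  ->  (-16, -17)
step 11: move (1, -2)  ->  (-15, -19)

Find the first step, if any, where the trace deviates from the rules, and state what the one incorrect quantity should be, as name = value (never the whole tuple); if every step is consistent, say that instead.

step 8, y = -19

Recomputing the run from the initial state:
step 1: x = -11, y = -11
step 2: x = -10, y = -8
step 3: x = -7, y = -17
step 4: x = -16, y = -20
step 5: x = -22, y = -23
step 6: x = -31, y = -31
step 7: x = -22, y = -26
step 8: x = -23, y = -19
step 9: x = -14, y = -11
step 10: x = -16, y = -16
step 11: x = -15, y = -18
The first disagreement with the trace is at step 8, where the value should be y = -19.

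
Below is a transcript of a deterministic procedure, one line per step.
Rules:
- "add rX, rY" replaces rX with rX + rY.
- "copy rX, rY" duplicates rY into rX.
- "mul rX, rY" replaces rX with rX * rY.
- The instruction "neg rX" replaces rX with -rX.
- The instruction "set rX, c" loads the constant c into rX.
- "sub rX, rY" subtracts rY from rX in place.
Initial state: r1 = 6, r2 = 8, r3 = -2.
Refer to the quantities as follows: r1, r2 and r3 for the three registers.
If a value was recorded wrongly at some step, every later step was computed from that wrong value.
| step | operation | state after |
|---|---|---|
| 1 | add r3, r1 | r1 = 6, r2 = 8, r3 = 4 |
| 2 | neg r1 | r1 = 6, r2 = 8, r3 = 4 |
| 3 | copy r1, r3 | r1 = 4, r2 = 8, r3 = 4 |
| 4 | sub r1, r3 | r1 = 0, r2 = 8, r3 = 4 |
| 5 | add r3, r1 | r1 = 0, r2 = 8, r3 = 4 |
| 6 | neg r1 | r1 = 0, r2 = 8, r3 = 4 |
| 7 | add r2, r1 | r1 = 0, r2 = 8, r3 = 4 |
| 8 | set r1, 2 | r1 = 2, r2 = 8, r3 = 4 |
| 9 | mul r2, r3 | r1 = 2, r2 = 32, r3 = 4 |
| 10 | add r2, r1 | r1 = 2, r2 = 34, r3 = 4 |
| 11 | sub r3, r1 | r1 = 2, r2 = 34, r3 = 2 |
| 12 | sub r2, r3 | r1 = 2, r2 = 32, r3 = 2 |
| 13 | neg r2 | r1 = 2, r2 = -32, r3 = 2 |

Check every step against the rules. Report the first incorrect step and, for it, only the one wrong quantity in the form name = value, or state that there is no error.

Recomputing the run from the initial state:
step 1: r1 = 6, r2 = 8, r3 = 4
step 2: r1 = -6, r2 = 8, r3 = 4
step 3: r1 = 4, r2 = 8, r3 = 4
step 4: r1 = 0, r2 = 8, r3 = 4
step 5: r1 = 0, r2 = 8, r3 = 4
step 6: r1 = 0, r2 = 8, r3 = 4
step 7: r1 = 0, r2 = 8, r3 = 4
step 8: r1 = 2, r2 = 8, r3 = 4
step 9: r1 = 2, r2 = 32, r3 = 4
step 10: r1 = 2, r2 = 34, r3 = 4
step 11: r1 = 2, r2 = 34, r3 = 2
step 12: r1 = 2, r2 = 32, r3 = 2
step 13: r1 = 2, r2 = -32, r3 = 2
The first disagreement with the transcript is at step 2, where the value should be r1 = -6.

step 2, r1 = -6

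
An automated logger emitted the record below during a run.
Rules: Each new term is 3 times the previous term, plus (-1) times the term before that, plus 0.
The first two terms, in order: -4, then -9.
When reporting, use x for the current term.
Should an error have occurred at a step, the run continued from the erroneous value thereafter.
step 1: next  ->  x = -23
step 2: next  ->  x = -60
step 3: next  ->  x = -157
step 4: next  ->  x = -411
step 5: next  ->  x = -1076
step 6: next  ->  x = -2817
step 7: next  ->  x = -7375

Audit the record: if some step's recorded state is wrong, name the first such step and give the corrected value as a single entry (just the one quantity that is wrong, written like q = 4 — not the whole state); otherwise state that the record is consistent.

Recomputing the run from the initial state:
step 1: x = -23
step 2: x = -60
step 3: x = -157
step 4: x = -411
step 5: x = -1076
step 6: x = -2817
step 7: x = -7375
This matches the record at every step.

no error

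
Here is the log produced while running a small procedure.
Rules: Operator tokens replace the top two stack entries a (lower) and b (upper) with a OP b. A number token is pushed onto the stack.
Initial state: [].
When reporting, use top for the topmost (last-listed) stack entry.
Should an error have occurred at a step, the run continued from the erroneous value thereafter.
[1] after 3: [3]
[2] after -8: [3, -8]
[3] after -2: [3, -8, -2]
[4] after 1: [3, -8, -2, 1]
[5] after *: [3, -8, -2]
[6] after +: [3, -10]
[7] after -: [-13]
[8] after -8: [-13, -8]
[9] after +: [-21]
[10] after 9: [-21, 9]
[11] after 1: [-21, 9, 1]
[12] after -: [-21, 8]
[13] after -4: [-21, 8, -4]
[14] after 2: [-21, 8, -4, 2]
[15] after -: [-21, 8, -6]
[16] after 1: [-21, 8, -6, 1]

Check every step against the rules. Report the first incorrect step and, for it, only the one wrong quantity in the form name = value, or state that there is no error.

step 7, top = 13

Step 1: push 3: top = 3 — same as recorded.
Step 2: push -8: top = -8 — exactly as logged.
Step 3: push -2: top = -2 — checks out.
Step 4: push 1: top = 1 — in agreement.
Step 5: -2 * 1 = -2 — in agreement.
Step 6: -8 + -2 = -10 — same as recorded.
Step 7: 3 - -10 = 13 — the log disagrees here.
First deviation found at step 7; the corrected entry is top = 13.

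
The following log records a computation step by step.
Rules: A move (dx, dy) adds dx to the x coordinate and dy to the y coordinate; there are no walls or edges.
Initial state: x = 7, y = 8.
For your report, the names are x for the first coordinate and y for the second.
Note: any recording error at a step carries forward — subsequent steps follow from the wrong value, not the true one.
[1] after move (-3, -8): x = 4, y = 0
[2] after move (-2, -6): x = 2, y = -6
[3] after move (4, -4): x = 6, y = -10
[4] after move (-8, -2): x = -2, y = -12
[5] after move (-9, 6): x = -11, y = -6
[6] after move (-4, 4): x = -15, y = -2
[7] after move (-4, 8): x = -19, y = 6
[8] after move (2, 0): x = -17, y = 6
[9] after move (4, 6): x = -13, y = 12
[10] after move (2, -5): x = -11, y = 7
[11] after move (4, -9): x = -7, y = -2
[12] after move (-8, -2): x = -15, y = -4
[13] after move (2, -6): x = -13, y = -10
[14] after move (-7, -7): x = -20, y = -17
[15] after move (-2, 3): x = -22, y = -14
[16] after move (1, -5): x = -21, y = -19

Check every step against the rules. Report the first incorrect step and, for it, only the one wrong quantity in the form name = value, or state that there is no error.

no error

Recomputing the run from the initial state:
step 1: x = 4, y = 0
step 2: x = 2, y = -6
step 3: x = 6, y = -10
step 4: x = -2, y = -12
step 5: x = -11, y = -6
step 6: x = -15, y = -2
step 7: x = -19, y = 6
step 8: x = -17, y = 6
step 9: x = -13, y = 12
step 10: x = -11, y = 7
step 11: x = -7, y = -2
step 12: x = -15, y = -4
step 13: x = -13, y = -10
step 14: x = -20, y = -17
step 15: x = -22, y = -14
step 16: x = -21, y = -19
This matches the log at every step.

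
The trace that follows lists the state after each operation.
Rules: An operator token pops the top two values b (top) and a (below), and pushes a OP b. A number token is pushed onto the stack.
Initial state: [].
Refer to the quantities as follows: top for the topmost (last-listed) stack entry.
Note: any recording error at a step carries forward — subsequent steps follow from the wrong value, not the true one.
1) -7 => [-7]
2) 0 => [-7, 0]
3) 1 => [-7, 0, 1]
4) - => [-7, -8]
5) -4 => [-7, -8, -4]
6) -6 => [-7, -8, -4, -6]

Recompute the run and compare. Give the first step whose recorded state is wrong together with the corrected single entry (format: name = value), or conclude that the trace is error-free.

step 4, top = -1

1. push -7: top = -7 (verified)
2. push 0: top = 0 (confirmed correct)
3. push 1: top = 1 (verified)
4. 0 - 1 = -1 (a discrepancy with the trace)
The audit stops at step 4: the recorded entry is wrong and should be top = -1.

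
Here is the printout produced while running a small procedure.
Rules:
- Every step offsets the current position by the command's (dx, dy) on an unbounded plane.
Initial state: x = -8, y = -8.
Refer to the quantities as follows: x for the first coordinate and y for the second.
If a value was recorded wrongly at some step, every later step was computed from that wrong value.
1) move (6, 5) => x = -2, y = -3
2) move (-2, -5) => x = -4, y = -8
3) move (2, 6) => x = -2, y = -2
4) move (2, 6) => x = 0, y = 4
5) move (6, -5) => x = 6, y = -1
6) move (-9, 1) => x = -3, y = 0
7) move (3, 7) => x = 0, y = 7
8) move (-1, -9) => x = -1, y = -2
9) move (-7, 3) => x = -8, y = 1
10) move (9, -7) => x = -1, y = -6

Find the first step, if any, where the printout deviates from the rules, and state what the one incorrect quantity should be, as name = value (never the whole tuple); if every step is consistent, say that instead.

step 1: x = -8 + (6) = -2, y = -8 + (5) = -3 -> same as recorded
step 2: x = -2 + (-2) = -4, y = -3 + (-5) = -8 -> no discrepancy
step 3: x = -4 + (2) = -2, y = -8 + (6) = -2 -> same as recorded
step 4: x = -2 + (2) = 0, y = -2 + (6) = 4 -> confirmed correct
step 5: x = 0 + (6) = 6, y = 4 + (-5) = -1 -> checks out
step 6: x = 6 + (-9) = -3, y = -1 + (1) = 0 -> confirmed correct
step 7: x = -3 + (3) = 0, y = 0 + (7) = 7 -> exactly as logged
step 8: x = 0 + (-1) = -1, y = 7 + (-9) = -2 -> checks out
step 9: x = -1 + (-7) = -8, y = -2 + (3) = 1 -> matches
step 10: x = -8 + (9) = 1, y = 1 + (-7) = -6 -> the entry is off here
First incorrect step: 10; the correct value is x = 1.

step 10, x = 1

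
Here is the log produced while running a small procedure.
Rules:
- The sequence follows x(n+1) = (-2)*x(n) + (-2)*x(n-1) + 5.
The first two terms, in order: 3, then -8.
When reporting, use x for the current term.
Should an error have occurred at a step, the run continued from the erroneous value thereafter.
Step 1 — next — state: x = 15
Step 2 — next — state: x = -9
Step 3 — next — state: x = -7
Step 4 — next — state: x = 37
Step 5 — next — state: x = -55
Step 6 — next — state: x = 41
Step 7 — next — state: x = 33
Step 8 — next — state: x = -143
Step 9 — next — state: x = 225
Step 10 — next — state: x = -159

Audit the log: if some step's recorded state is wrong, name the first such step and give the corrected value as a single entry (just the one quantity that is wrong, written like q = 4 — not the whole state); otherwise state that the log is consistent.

step 1: x = -2*(-8) + (-2)*(3) + (5) = 15 -> exactly as logged
step 2: x = -2*(15) + (-2)*(-8) + (5) = -9 -> verified
step 3: x = -2*(-9) + (-2)*(15) + (5) = -7 -> exactly as logged
step 4: x = -2*(-7) + (-2)*(-9) + (5) = 37 -> consistent with the log
step 5: x = -2*(37) + (-2)*(-7) + (5) = -55 -> agrees with the log
step 6: x = -2*(-55) + (-2)*(37) + (5) = 41 -> agrees with the log
step 7: x = -2*(41) + (-2)*(-55) + (5) = 33 -> confirmed correct
step 8: x = -2*(33) + (-2)*(41) + (5) = -143 -> matches
step 9: x = -2*(-143) + (-2)*(33) + (5) = 225 -> matches
step 10: x = -2*(225) + (-2)*(-143) + (5) = -159 -> no discrepancy
No step deviates from the rules.

no error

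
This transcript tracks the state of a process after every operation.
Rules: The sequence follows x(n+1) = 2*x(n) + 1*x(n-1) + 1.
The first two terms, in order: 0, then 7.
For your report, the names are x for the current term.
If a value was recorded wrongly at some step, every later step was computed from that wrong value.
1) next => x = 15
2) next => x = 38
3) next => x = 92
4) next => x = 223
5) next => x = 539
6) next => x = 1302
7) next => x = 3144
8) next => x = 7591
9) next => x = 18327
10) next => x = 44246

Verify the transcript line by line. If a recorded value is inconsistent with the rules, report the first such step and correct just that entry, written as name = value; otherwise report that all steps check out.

no error

Recomputing the run from the initial state:
step 1: x = 15
step 2: x = 38
step 3: x = 92
step 4: x = 223
step 5: x = 539
step 6: x = 1302
step 7: x = 3144
step 8: x = 7591
step 9: x = 18327
step 10: x = 44246
This matches the transcript at every step.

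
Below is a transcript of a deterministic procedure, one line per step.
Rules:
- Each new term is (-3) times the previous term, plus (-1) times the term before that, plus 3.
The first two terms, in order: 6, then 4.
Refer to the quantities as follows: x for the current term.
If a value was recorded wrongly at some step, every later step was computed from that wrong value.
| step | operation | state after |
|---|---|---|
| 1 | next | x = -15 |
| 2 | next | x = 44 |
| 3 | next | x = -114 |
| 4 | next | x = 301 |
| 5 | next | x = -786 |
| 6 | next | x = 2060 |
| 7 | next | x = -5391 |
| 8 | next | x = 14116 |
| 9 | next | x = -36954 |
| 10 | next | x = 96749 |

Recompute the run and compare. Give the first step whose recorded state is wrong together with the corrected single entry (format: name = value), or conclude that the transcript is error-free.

step 1: x = -3*(4) + (-1)*(6) + (3) = -15 -> agrees with the transcript
step 2: x = -3*(-15) + (-1)*(4) + (3) = 44 -> matches
step 3: x = -3*(44) + (-1)*(-15) + (3) = -114 -> exactly as logged
step 4: x = -3*(-114) + (-1)*(44) + (3) = 301 -> in agreement
step 5: x = -3*(301) + (-1)*(-114) + (3) = -786 -> same as recorded
step 6: x = -3*(-786) + (-1)*(301) + (3) = 2060 -> exactly as logged
step 7: x = -3*(2060) + (-1)*(-786) + (3) = -5391 -> consistent with the transcript
step 8: x = -3*(-5391) + (-1)*(2060) + (3) = 14116 -> checks out
step 9: x = -3*(14116) + (-1)*(-5391) + (3) = -36954 -> same as recorded
step 10: x = -3*(-36954) + (-1)*(14116) + (3) = 96749 -> matches
No step deviates from the rules.

no error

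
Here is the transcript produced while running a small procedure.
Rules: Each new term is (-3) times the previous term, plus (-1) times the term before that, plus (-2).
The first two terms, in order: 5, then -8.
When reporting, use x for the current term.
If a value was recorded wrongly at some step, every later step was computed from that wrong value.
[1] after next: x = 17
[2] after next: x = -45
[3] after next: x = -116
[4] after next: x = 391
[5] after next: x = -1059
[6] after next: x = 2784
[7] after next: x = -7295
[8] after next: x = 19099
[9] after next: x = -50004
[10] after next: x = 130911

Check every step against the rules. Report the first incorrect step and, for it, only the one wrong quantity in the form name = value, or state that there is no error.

step 3, x = 116

step 1: x = -3*(-8) + (-1)*(5) + (-2) = 17 -> checks out
step 2: x = -3*(17) + (-1)*(-8) + (-2) = -45 -> in agreement
step 3: x = -3*(-45) + (-1)*(17) + (-2) = 116 -> the entry is off here
Step 3 is the first one off; corrected, x = 116.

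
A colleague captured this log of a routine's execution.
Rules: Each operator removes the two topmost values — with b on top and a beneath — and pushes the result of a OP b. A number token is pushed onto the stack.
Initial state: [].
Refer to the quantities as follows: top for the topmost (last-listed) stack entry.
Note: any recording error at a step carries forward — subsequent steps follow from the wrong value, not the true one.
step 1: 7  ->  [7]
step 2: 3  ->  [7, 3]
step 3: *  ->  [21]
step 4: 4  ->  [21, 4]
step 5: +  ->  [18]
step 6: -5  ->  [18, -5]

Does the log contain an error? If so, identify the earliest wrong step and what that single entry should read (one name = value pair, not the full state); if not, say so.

step 5, top = 25

Step 1: push 7: top = 7 — confirmed correct.
Step 2: push 3: top = 3 — checks out.
Step 3: 7 * 3 = 21 — exactly as logged.
Step 4: push 4: top = 4 — consistent with the log.
Step 5: 21 + 4 = 25 — this is not what the log shows.
The audit stops at step 5: the recorded entry is wrong and should be top = 25.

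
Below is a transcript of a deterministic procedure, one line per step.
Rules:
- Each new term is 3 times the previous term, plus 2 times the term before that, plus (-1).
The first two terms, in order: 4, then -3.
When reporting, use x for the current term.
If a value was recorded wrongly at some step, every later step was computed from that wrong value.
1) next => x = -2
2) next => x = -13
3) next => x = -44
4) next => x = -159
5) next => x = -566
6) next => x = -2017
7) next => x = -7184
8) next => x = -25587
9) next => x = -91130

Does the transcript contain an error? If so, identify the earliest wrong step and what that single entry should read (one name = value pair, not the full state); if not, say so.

Recomputing the run from the initial state:
step 1: x = -2
step 2: x = -13
step 3: x = -44
step 4: x = -159
step 5: x = -566
step 6: x = -2017
step 7: x = -7184
step 8: x = -25587
step 9: x = -91130
This matches the transcript at every step.

no error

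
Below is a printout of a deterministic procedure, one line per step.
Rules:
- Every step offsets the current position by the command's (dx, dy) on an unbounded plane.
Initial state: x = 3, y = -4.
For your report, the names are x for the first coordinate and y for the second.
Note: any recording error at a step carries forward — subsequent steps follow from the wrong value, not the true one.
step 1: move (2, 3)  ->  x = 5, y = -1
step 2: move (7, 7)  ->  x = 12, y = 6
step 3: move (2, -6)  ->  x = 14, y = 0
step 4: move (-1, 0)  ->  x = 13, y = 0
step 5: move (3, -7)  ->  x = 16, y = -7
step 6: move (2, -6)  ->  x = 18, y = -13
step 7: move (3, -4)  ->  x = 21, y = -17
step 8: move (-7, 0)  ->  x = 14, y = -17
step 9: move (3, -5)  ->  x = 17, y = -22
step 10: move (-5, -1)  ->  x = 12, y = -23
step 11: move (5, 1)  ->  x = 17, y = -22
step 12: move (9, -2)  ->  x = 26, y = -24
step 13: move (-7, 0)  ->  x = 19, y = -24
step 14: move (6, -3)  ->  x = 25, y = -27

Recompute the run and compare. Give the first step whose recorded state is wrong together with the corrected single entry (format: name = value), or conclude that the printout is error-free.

Recomputing the run from the initial state:
step 1: x = 5, y = -1
step 2: x = 12, y = 6
step 3: x = 14, y = 0
step 4: x = 13, y = 0
step 5: x = 16, y = -7
step 6: x = 18, y = -13
step 7: x = 21, y = -17
step 8: x = 14, y = -17
step 9: x = 17, y = -22
step 10: x = 12, y = -23
step 11: x = 17, y = -22
step 12: x = 26, y = -24
step 13: x = 19, y = -24
step 14: x = 25, y = -27
This matches the printout at every step.

no error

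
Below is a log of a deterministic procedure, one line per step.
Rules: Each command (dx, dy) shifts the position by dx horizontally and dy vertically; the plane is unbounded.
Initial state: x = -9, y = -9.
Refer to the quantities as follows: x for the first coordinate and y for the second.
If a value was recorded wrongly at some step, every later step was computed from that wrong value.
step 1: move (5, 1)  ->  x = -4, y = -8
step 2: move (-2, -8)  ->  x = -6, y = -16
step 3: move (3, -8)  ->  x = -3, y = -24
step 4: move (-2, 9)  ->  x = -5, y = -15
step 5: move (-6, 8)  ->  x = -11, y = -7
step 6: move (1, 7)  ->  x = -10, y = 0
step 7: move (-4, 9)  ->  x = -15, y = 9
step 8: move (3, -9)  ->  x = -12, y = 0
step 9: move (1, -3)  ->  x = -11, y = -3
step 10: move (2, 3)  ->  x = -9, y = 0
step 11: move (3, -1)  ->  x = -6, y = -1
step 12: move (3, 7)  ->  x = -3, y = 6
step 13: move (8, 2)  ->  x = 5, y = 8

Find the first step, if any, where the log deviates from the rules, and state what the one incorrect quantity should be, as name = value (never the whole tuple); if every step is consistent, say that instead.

step 7, x = -14

1. x = -9 + (5) = -4, y = -9 + (1) = -8 (no discrepancy)
2. x = -4 + (-2) = -6, y = -8 + (-8) = -16 (exactly as logged)
3. x = -6 + (3) = -3, y = -16 + (-8) = -24 (confirmed correct)
4. x = -3 + (-2) = -5, y = -24 + (9) = -15 (consistent with the log)
5. x = -5 + (-6) = -11, y = -15 + (8) = -7 (same as recorded)
6. x = -11 + (1) = -10, y = -7 + (7) = 0 (no discrepancy)
7. x = -10 + (-4) = -14, y = 0 + (9) = 9 (not what was recorded)
Step 7 is the first one off; corrected, x = -14.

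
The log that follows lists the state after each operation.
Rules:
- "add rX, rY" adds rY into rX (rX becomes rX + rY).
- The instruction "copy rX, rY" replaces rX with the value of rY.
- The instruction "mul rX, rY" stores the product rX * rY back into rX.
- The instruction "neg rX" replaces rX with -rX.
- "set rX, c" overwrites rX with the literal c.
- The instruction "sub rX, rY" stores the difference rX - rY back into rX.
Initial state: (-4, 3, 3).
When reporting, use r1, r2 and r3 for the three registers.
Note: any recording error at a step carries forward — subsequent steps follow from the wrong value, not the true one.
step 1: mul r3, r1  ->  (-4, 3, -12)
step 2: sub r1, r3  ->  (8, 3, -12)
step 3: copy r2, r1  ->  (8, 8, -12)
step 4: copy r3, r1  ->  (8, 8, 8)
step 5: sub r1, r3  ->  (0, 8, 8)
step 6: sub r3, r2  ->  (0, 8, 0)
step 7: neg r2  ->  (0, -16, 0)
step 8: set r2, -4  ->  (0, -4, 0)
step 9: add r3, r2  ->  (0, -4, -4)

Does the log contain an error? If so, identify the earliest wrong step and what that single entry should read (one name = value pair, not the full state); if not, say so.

step 1: r3 = 3 * -4 = -12 -> agrees with the log
step 2: r1 = -4 - -12 = 8 -> exactly as logged
step 3: r2 = 8 -> verified
step 4: r3 = 8 -> confirmed correct
step 5: r1 = 8 - 8 = 0 -> no discrepancy
step 6: r3 = 8 - 8 = 0 -> in agreement
step 7: r2 = -(8) = -8 -> the entry is off here
Conclusion: step 7 carries the first error; the entry should be r2 = -8.

step 7, r2 = -8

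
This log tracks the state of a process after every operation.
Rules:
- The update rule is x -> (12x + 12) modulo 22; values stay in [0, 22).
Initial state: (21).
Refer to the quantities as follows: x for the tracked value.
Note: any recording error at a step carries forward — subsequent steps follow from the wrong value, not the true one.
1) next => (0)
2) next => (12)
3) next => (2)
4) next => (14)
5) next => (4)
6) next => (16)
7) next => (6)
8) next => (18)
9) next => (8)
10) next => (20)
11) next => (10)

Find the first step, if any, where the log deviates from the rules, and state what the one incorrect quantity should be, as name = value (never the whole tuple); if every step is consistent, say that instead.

Step 1: x = (12*21 + 12) mod 22 = 0 — agrees with the log.
Step 2: x = (12*0 + 12) mod 22 = 12 — consistent with the log.
Step 3: x = (12*12 + 12) mod 22 = 2 — confirmed correct.
Step 4: x = (12*2 + 12) mod 22 = 14 — consistent with the log.
Step 5: x = (12*14 + 12) mod 22 = 4 — in agreement.
Step 6: x = (12*4 + 12) mod 22 = 16 — confirmed correct.
Step 7: x = (12*16 + 12) mod 22 = 6 — no discrepancy.
Step 8: x = (12*6 + 12) mod 22 = 18 — in agreement.
Step 9: x = (12*18 + 12) mod 22 = 8 — same as recorded.
Step 10: x = (12*8 + 12) mod 22 = 20 — verified.
Step 11: x = (12*20 + 12) mod 22 = 10 — exactly as logged.
Every step is consistent.

no error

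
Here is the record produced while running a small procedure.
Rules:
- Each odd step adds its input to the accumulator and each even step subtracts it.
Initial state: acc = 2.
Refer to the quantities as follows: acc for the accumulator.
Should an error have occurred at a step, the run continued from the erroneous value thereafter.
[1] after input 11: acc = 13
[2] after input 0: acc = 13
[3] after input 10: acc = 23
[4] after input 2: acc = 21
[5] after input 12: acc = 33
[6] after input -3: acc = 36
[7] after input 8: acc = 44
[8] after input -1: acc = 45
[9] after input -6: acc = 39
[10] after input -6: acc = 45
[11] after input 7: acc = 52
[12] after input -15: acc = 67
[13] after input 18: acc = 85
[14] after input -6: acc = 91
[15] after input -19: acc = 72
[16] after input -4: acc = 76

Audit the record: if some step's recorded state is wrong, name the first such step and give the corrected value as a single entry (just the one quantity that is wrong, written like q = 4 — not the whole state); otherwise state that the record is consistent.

no error

Recomputing the run from the initial state:
step 1: acc = 13
step 2: acc = 13
step 3: acc = 23
step 4: acc = 21
step 5: acc = 33
step 6: acc = 36
step 7: acc = 44
step 8: acc = 45
step 9: acc = 39
step 10: acc = 45
step 11: acc = 52
step 12: acc = 67
step 13: acc = 85
step 14: acc = 91
step 15: acc = 72
step 16: acc = 76
This matches the record at every step.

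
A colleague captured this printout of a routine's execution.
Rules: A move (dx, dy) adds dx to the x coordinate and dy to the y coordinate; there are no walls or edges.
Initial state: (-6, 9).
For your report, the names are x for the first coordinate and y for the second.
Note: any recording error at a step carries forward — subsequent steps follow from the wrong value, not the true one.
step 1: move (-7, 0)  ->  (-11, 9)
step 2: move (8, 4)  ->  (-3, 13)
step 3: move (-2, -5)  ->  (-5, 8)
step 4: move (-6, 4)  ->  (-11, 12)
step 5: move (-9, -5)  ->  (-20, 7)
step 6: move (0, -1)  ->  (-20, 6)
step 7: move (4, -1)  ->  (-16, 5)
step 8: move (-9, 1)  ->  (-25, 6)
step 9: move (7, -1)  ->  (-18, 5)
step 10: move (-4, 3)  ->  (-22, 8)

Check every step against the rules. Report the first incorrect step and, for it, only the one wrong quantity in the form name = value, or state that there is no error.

step 1: x = -6 + (-7) = -13, y = 9 + (0) = 9 -> not what was recorded
So the first discrepancy is step 1, where the right value is x = -13.

step 1, x = -13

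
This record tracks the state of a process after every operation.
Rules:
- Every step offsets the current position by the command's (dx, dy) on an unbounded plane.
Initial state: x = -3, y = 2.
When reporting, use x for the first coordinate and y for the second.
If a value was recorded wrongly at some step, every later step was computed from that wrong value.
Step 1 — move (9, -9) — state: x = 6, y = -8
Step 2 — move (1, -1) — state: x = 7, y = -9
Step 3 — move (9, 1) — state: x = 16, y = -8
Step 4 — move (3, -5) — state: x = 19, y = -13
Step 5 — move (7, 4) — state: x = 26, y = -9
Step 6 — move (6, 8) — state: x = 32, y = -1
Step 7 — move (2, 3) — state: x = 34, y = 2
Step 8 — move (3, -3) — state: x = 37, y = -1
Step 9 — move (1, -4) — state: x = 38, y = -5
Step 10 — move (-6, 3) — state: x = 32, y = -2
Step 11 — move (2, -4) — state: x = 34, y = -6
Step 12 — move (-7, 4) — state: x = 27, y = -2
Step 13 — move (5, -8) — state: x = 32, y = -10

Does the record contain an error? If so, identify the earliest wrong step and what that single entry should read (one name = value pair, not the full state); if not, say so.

step 1: x = -3 + (9) = 6, y = 2 + (-9) = -7 -> not what was recorded
The earliest wrong entry is at step 1: it should read y = -7.

step 1, y = -7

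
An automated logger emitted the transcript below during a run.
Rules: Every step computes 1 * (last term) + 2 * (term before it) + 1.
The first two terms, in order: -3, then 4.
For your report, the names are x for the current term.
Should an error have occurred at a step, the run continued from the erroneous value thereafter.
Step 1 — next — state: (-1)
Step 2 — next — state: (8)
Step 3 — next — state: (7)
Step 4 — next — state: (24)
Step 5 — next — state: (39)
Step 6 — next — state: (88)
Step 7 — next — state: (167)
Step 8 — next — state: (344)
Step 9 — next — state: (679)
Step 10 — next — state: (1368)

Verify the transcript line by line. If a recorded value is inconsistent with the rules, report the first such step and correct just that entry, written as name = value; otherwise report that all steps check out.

1. x = 1*(4) + (2)*(-3) + (1) = -1 (exactly as logged)
2. x = 1*(-1) + (2)*(4) + (1) = 8 (consistent with the transcript)
3. x = 1*(8) + (2)*(-1) + (1) = 7 (confirmed correct)
4. x = 1*(7) + (2)*(8) + (1) = 24 (consistent with the transcript)
5. x = 1*(24) + (2)*(7) + (1) = 39 (consistent with the transcript)
6. x = 1*(39) + (2)*(24) + (1) = 88 (agrees with the transcript)
7. x = 1*(88) + (2)*(39) + (1) = 167 (matches)
8. x = 1*(167) + (2)*(88) + (1) = 344 (verified)
9. x = 1*(344) + (2)*(167) + (1) = 679 (exactly as logged)
10. x = 1*(679) + (2)*(344) + (1) = 1368 (confirmed correct)
All entries verified; no error found.

no error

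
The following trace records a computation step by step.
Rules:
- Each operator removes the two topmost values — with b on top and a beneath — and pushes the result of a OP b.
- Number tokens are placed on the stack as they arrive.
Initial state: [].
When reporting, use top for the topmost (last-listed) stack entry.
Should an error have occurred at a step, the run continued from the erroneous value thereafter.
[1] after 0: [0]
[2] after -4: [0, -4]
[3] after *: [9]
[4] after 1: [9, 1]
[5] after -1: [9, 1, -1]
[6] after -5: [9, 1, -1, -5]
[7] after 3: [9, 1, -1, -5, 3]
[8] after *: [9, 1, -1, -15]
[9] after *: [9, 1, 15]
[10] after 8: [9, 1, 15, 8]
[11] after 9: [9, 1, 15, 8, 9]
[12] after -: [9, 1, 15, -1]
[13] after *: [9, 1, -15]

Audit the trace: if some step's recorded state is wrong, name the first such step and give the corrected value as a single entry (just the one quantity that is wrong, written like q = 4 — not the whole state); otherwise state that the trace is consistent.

step 3, top = 0

1. push 0: top = 0 (agrees with the trace)
2. push -4: top = -4 (matches)
3. 0 * -4 = 0 (a discrepancy with the trace)
Conclusion: step 3 carries the first error; the entry should be top = 0.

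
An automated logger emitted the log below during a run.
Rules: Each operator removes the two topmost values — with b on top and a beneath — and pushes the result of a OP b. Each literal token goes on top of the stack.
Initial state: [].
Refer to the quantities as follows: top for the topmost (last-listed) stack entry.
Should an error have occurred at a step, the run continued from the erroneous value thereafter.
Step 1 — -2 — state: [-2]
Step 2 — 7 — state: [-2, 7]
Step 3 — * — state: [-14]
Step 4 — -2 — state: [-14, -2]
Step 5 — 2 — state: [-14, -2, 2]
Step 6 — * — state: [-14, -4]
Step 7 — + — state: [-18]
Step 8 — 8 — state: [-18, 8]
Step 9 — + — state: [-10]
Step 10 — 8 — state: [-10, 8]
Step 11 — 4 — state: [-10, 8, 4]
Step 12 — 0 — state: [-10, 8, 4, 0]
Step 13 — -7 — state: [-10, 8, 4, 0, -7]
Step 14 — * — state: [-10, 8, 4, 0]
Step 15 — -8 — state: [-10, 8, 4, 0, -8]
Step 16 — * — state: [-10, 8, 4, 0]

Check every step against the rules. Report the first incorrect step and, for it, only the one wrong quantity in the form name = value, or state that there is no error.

no error

step 1: push -2: top = -2 -> same as recorded
step 2: push 7: top = 7 -> consistent with the log
step 3: -2 * 7 = -14 -> exactly as logged
step 4: push -2: top = -2 -> same as recorded
step 5: push 2: top = 2 -> verified
step 6: -2 * 2 = -4 -> exactly as logged
step 7: -14 + -4 = -18 -> verified
step 8: push 8: top = 8 -> checks out
step 9: -18 + 8 = -10 -> verified
step 10: push 8: top = 8 -> verified
step 11: push 4: top = 4 -> exactly as logged
step 12: push 0: top = 0 -> confirmed correct
step 13: push -7: top = -7 -> confirmed correct
step 14: 0 * -7 = 0 -> verified
step 15: push -8: top = -8 -> exactly as logged
step 16: 0 * -8 = 0 -> same as recorded
The whole run recomputes cleanly — no discrepancies.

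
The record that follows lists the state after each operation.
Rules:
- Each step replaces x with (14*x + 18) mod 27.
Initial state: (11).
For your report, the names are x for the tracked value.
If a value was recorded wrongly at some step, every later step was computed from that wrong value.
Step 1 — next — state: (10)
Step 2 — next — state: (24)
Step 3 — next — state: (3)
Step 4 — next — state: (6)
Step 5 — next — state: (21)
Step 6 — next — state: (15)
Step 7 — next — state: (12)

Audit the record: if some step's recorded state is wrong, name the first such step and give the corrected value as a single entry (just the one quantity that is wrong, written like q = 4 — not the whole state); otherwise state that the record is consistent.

step 2, x = 23

Recomputing the run from the initial state:
step 1: x = 10
step 2: x = 23
step 3: x = 16
step 4: x = 26
step 5: x = 4
step 6: x = 20
step 7: x = 1
The first disagreement with the record is at step 2, where the value should be x = 23.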